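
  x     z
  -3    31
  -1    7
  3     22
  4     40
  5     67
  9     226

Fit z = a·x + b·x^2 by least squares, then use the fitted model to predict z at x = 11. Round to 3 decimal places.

From the data, Σx·x = 141, Σx·x^2 = 917, Σx^2·x^2 = 7605.
And Σx·z = 2495, Σx^2·z = 21105.
Eliminating b: 7605·(row 1) − 917·(row 2) gives 231416·a = 7605·2495 − 917·21105 = -378810, so a = -189405/115708.
Then b = (21105 − 917·(-189405/115708))/7605 = 343945/115708.
At x = 11: ẑ = (-189405/115708)·(11) + (343945/115708)·(121) = 19766945/57854.

ẑ = 341.669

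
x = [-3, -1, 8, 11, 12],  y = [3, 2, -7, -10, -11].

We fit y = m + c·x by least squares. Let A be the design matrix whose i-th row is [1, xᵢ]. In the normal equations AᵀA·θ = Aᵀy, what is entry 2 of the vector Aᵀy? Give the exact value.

-309

Entry 2 ↔ basis x, so (Aᵀy)_{2} = Σᵢ (x)·yᵢ = (-3)·(3) + (-1)·(2) + (8)·(-7) + (11)·(-10) + (12)·(-11) = -309.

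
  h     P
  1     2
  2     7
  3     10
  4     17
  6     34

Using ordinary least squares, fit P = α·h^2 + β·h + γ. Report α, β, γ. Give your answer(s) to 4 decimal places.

α = 0.7187, β = 1.2622, γ = 0.4742

Entries of XᵀX: Σh^2·h^2 = 1650, Σh^2·h = 316, Σh^2 = 66, Σh·h = 66, Σh = 16, Σ1 = 5.
For XᵀP: Σh^2·P = 1616, Σh·P = 318, ΣP = 70.
So XᵀX·[α, β, γ]ᵀ = XᵀP: [[1650, 316, 66]; [316, 66, 16]; [66, 16, 5]]·[α, β, γ]ᵀ = [1616, 318, 70]ᵀ.
Inverting the 3×3 Gram matrix, [α, β, γ]ᵀ = [488/679, 857/679, 46/97]ᵀ.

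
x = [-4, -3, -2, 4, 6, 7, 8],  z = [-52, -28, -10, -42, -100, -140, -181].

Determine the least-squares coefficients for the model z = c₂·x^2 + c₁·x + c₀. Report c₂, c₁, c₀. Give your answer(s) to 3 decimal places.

c₂ = -3.039, c₁ = 1.150, c₀ = 2.607

MᵀM·[c₂, c₁, c₀]ᵀ = Mᵀz reads: 8402·c₂ + 1036·c₁ + 194·c₀ = -23840;  1036·c₂ + 194·c₁ + 16·c₀ = -2884;  194·c₂ + 16·c₁ + 7·c₀ = -553.
(Σx^2·x^2 = 8402, Σx^2·x = 1036, Σx^2 = 194, Σx·x = 194, Σx = 16, Σ1 = 7, Σx^2·z = -23840, Σx·z = -2884, Σz = -553.)
Inverting the 3×3 Gram matrix, [c₂, c₁, c₀]ᵀ = [-221889/73003, 83976/73003, 190313/73003]ᵀ.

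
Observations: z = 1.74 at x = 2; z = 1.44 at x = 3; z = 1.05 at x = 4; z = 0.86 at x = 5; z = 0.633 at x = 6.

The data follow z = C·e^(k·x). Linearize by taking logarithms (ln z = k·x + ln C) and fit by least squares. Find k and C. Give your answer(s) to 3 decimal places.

k = -0.254, C = 2.965

Linearized form: ln z = k·x + ln C. From the 5 transformed points,
XᵀX = [[90.0000, 20.0000]; [20.0000, 5]], rhs = [-1.1010, 0.3592]ᵀ  (here Σx = 20.0000, Σ(x)² = 90.0000, Σln z = 0.3592, Σx·ln z = -1.1010).
Solving (det = 50.0000): k = -0.25378, ln C = 1.08696, so C = exp(1.08696) = 2.96526.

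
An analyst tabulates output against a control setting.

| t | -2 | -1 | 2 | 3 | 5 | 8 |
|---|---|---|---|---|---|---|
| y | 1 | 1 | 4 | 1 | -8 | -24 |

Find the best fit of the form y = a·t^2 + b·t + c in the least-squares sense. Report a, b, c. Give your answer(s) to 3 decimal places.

MᵀM·[a, b, c]ᵀ = Mᵀy reads: 4835·a + 663·b + 107·c = -1706;  663·a + 107·b + 15·c = -224;  107·a + 15·b + 6·c = -25.
(Σt^2·t^2 = 4835, Σt^2·t = 663, Σt^2 = 107, Σt·t = 107, Σt = 15, Σ1 = 6, Σt^2·y = -1706, Σt·y = -224, Σy = -25.)
Solving the 3×3 system (Gaussian elimination) gives a = -71125/140984, b = 77137/140984, c = 61015/17623.

a = -0.504, b = 0.547, c = 3.462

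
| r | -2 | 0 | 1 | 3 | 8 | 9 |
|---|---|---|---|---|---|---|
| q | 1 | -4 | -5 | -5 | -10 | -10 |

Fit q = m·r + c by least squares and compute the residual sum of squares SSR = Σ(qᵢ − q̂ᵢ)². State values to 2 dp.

Sums needed: Σr·r = 159, Σr = 19, Σ1 = 6.
And Σr·q = -192, Σq = -33.
XᵀX·[m, c]ᵀ = Xᵀq becomes [[159, 19]; [19, 6]]·[m, c]ᵀ = [-192, -33]ᵀ.
Eliminating c: 6·(row 1) − 19·(row 2) gives 593·m = 6·(-192) − 19·(-33) = -525, so m = -525/593.
Then c = ((-33) − 19·(-525/593))/6 = -1599/593.
Residuals: 1142/593, -773/593, -841/593, 209/593, -131/593, 394/593; SSR = 4764/593.

SSR = 8.03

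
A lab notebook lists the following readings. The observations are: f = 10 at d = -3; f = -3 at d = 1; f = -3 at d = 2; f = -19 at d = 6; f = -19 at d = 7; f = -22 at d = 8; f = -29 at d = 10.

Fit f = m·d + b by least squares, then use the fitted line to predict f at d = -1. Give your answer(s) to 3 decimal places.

f̂ = 4.075

The normal system XᵀX·[m, b]ᵀ = Xᵀf is [[263, 31]; [31, 7]]·[m, b]ᵀ = [-752, -85]ᵀ.
det = 263·7 − 31² = 880.
m = ((-752)·7 − 31·(-85))/880 = -239/80; b = (263·(-85) − 31·(-752))/880 = 87/80.
At d = -1: f̂ = (-239/80)·(-1) + (87/80)·(1) = 163/40.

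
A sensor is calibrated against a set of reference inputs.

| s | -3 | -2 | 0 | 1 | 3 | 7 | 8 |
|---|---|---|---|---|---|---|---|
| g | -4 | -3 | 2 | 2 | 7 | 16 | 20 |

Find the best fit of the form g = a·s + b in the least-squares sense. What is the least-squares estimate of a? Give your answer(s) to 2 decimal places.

From the data, Σs·s = 136, Σs = 14, Σ1 = 7.
For Aᵀg: Σs·g = 313, Σg = 40.
So AᵀA·[a, b]ᵀ = Aᵀg: [[136, 14]; [14, 7]]·[a, b]ᵀ = [313, 40]ᵀ.
Δ = 136·7 − 14² = 756.
a = (313·7 − 14·40)/756 = 233/108; b = (136·40 − 14·313)/756 = 529/378.

a = 2.16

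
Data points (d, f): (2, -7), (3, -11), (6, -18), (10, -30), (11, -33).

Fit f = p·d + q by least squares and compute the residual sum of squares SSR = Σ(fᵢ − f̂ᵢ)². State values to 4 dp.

Sums needed: Σd·d = 270, Σd = 32, Σ1 = 5.
Right-hand side: Σd·f = -818, Σf = -99.
Normal equations: [[270, 32]; [32, 5]]·[p, q]ᵀ = [-818, -99]ᵀ.
det = 270·5 − 32² = 326.
p = ((-818)·5 − 32·(-99))/326 = -461/163; q = (270·(-99) − 32·(-818))/326 = -277/163.
Residuals: 58/163, -133/163, 109/163, -3/163, -31/163; SSR = 208/163.

SSR = 1.2761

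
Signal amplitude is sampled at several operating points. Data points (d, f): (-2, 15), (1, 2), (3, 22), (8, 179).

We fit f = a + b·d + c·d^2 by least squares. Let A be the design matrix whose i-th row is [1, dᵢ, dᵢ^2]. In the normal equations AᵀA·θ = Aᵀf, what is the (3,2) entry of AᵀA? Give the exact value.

532

Row 3 ↔ basis d^2, column 2 ↔ basis d, so (AᵀA)_{3,2} = Σᵢ (d^2)·(d) = (4)·(-2) + (1)·(1) + (9)·(3) + (64)·(8) = 532.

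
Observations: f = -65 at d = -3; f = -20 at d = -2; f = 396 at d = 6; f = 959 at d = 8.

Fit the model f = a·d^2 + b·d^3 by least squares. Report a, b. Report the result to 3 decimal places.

a = -1.089, b = 2.010

XᵀX·[a, b]ᵀ = Xᵀf reads: 5489·a + 40269·b = 74967;  40269·a + 309593·b = 578459.
(Σd^2·d^2 = 5489, Σd^2·d^3 = 40269, Σd^3·d^3 = 309593, Σd^2·f = 74967, Σd^3·f = 578459.)
det = 5489·309593 − 40269² = 77763616.
a = (74967·309593 − 40269·578459)/77763616 = -2647095/2430113; b = (5489·578459 − 40269·74967)/77763616 = 4884854/2430113.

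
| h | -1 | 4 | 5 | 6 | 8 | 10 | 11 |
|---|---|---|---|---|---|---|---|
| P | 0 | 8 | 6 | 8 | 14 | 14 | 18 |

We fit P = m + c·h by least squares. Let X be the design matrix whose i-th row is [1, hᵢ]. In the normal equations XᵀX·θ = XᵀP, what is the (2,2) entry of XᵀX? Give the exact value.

Row 2 ↔ basis h, column 2 ↔ basis h, so (XᵀX)_{2,2} = Σᵢ (h)·(h) = (-1)·(-1) + (4)·(4) + (5)·(5) + (6)·(6) + (8)·(8) + (10)·(10) + (11)·(11) = 363.

363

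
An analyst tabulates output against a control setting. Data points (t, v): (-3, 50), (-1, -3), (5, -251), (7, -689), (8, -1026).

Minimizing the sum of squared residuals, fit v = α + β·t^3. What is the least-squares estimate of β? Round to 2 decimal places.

β = -2.00

AᵀA·[α, β]ᵀ = Aᵀv reads: 5·α + 952·β = -1919;  952·α + 396148·β = -794361.
Eliminating β: 396148·(row 1) − 952·(row 2) gives 1074436·α = 396148·(-1919) − 952·(-794361) = -3976340, so α = -994085/268609.
Then β = ((-794361) − 952·(-994085/268609))/396148 = -2144917/1074436.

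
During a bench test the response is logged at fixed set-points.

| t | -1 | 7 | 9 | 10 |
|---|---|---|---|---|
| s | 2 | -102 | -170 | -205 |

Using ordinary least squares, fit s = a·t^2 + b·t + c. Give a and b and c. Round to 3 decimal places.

Setting ∂/∂a … = 0 gives: 18963·a + 2071·b + 231·c = -39266;  2071·a + 231·b + 25·c = -4296;  231·a + 25·b + 4·c = -475.
(Σt^2·t^2 = 18963, Σt^2·t = 2071, Σt^2 = 231, Σt·t = 231, Σt = 25, Σ1 = 4, Σt^2·s = -39266, Σt·s = -4296, Σs = -475.)
Row-reducing yields a = -2005/1033, b = -19724/13429, c = 33835/13429.

a = -1.941, b = -1.469, c = 2.520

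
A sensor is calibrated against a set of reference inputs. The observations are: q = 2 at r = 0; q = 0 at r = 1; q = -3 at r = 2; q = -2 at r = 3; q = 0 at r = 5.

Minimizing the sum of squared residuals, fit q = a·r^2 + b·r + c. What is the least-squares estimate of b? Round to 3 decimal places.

b = -3.250

With design matrix A, AᵀA = [[723, 161, 39]; [161, 39, 11]; [39, 11, 5]] and Aᵀq = [-30, -12, -3]ᵀ.
Inverting the 3×3 Gram matrix, [a, b, c]ᵀ = [771/1358, -4413/1358, 1440/679]ᵀ.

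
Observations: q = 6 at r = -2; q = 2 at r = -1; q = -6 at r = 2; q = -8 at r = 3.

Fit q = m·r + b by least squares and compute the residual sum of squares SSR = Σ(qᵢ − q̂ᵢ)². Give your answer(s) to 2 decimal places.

SSR = 1.06

Setting ∂/∂m … = 0 gives: 18·m + 2·b = -50;  2·m + 4·b = -6.
(Σr·r = 18, Σr = 2, Σ1 = 4, Σr·q = -50, Σq = -6.)
Eliminating b: 4·(row 1) − 2·(row 2) gives 68·m = 4·(-50) − 2·(-6) = -188, so m = -47/17.
Then b = ((-6) − 2·(-47/17))/4 = -2/17.
Residuals: 10/17, -11/17, -6/17, 7/17; SSR = 18/17.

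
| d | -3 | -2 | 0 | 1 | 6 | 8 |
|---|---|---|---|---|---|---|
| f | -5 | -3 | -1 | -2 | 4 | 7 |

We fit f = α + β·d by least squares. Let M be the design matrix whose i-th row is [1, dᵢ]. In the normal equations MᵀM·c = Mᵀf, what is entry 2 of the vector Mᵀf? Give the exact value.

Entry 2 ↔ basis d, so (Mᵀf)_{2} = Σᵢ (d)·fᵢ = (-3)·(-5) + (-2)·(-3) + (0)·(-1) + (1)·(-2) + (6)·(4) + (8)·(7) = 99.

99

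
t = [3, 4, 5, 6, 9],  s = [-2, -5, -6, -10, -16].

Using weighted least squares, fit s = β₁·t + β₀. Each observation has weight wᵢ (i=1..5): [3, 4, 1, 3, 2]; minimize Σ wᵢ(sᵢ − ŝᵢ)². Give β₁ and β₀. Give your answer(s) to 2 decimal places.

β₁ = -2.33, β₀ = 4.61

The normal system MᵀWM·[β₁, β₀]ᵀ = MᵀWs is [[386, 66]; [66, 13]]·[β₁, β₀]ᵀ = [-596, -94]ᵀ.
det = 386·13 − 66² = 662.
β₁ = ((-596)·13 − 66·(-94))/662 = -772/331; β₀ = (386·(-94) − 66·(-596))/662 = 1526/331.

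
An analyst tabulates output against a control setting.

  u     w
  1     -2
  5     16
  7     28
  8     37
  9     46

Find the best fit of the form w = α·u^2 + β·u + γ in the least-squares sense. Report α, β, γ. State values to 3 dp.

From the data, Σu^2·u^2 = 13684, Σu^2·u = 1710, Σu^2 = 220, Σu·u = 220, Σu = 30, Σ1 = 5.
For Aᵀw: Σu^2·w = 7864, Σu·w = 984, Σw = 125.
Normal equations: [[13684, 1710, 220]; [1710, 220, 30]; [220, 30, 5]]·[α, β, γ]ᵀ = [7864, 984, 125]ᵀ.
Row-reducing yields α = 165/403, β = 288/155, γ = -8389/2015.

α = 0.409, β = 1.858, γ = -4.163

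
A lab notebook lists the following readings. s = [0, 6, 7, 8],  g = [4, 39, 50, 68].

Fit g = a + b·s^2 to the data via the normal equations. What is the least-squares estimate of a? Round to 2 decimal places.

a = 3.56

With design matrix X, XᵀX = [[4, 149]; [149, 7793]] and Xᵀg = [161, 8206]ᵀ.
Eliminating b: 7793·(row 1) − 149·(row 2) gives 8971·a = 7793·161 − 149·8206 = 31979, so a = 31979/8971.
Then b = (8206 − 149·(31979/8971))/7793 = 8835/8971.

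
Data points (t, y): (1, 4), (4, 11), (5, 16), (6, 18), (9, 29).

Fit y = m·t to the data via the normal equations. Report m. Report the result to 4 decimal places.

m = 3.1258

Forming XᵀX = [[159]] and Xᵀy = [497]ᵀ gives XᵀX·[m]ᵀ = Xᵀy.
Hence m = 497 / 159 ≈ 3.12579.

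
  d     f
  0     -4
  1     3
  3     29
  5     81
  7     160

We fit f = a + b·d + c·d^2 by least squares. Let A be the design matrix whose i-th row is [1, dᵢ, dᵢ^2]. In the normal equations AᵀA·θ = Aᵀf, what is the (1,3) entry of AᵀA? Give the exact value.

84

Row 1 ↔ basis 1, column 3 ↔ basis d^2, so (AᵀA)_{1,3} = Σᵢ d^2 = (1)·(0) + (1)·(1) + (1)·(9) + (1)·(25) + (1)·(49) = 84.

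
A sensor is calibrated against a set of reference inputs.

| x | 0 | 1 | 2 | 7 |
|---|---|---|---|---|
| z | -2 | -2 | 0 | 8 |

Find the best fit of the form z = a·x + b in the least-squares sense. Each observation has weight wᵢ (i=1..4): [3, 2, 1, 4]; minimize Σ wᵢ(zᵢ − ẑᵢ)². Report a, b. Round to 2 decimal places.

a = 1.50, b = -2.61

Entries of AᵀWA: Σwᵢ·x·x = 202, Σwᵢ·x = 32, Σwᵢ·1 = 10.
Moment sums: Σwᵢ·x·z = 220, Σwᵢ·z = 22.
So AᵀWA·[a, b]ᵀ = AᵀWz: [[202, 32]; [32, 10]]·[a, b]ᵀ = [220, 22]ᵀ.
det = 202·10 − 32² = 996.
a = (220·10 − 32·22)/996 = 374/249; b = (202·22 − 32·220)/996 = -649/249.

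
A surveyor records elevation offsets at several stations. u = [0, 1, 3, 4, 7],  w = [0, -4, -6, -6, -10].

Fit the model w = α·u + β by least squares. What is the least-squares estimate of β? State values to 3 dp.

β = -1.400

The normal system MᵀM·[α, β]ᵀ = Mᵀw is [[75, 15]; [15, 5]]·[α, β]ᵀ = [-116, -26]ᵀ.
Determinant 75·5 − 15² = 150.
α = ((-116)·5 − 15·(-26))/150 = -19/15; β = (75·(-26) − 15·(-116))/150 = -7/5.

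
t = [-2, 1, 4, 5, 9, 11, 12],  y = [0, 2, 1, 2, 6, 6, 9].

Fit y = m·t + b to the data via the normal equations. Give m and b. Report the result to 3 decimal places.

m = 0.584, b = 0.378

The normal equations are: 392·m + 40·b = 244;  40·m + 7·b = 26.
(Σt·t = 392, Σt = 40, Σ1 = 7, Σt·y = 244, Σy = 26.)
Δ = 392·7 − 40² = 1144.
m = (244·7 − 40·26)/1144 = 167/286; b = (392·26 − 40·244)/1144 = 54/143.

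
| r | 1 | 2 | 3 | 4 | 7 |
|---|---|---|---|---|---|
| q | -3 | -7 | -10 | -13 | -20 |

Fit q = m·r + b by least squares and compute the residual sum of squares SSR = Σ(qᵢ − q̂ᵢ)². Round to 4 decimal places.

Normal-equation sums: Σr·r = 79, Σr = 17, Σ1 = 5.
For Xᵀq: Σr·q = -239, Σq = -53.
det = 79·5 − 17² = 106.
m = ((-239)·5 − 17·(-53))/106 = -147/53; b = (79·(-53) − 17·(-239))/106 = -62/53.
Residuals: 50/53, -15/53, -27/53, -39/53, 31/53; SSR = 112/53.

SSR = 2.1132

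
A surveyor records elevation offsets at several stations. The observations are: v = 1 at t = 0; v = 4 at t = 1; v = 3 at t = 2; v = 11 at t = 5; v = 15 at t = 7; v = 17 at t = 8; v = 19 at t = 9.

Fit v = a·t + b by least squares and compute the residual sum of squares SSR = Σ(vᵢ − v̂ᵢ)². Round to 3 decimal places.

SSR = 4.825

The normal system MᵀM·[a, b]ᵀ = Mᵀv is [[224, 32]; [32, 7]]·[a, b]ᵀ = [477, 70]ᵀ.
Determinant 224·7 − 32² = 544.
a = (477·7 − 32·70)/544 = 1099/544; b = (224·70 − 32·477)/544 = 13/17.
Residuals: 4/17, 661/544, -491/272, 73/544, 3/32, 5/68, 29/544; SSR = 2625/544.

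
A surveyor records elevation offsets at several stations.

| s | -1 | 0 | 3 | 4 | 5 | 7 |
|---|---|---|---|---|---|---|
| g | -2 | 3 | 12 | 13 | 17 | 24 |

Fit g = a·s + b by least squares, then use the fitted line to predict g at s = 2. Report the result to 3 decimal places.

Forming XᵀX = [[100, 18]; [18, 6]] and Xᵀg = [343, 67]ᵀ gives XᵀX·[a, b]ᵀ = Xᵀg.
Eliminating b: 6·(row 1) − 18·(row 2) gives 276·a = 6·343 − 18·67 = 852, so a = 71/23.
Then b = (67 − 18·(71/23))/6 = 263/138.
At s = 2: ĝ = (71/23)·(2) + (263/138)·(1) = 1115/138.

ĝ = 8.080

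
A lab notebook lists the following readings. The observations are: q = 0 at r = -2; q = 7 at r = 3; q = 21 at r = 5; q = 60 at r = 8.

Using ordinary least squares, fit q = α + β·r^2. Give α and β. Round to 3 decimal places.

α = -3.120, β = 0.985

Normal-equation sums: Σ1 = 4, Σr^2 = 102, Σr^2·r^2 = 4818.
And Σq = 88, Σr^2·q = 4428.
So MᵀM·[α, β]ᵀ = Mᵀq: [[4, 102]; [102, 4818]]·[α, β]ᵀ = [88, 4428]ᵀ.
Δ = 4·4818 − 102² = 8868.
α = (88·4818 − 102·4428)/8868 = -2306/739; β = (4·4428 − 102·88)/8868 = 728/739.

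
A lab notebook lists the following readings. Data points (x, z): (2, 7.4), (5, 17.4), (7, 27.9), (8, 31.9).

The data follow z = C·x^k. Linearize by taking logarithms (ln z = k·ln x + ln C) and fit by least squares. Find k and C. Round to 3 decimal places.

k = 1.053, C = 3.475

Linearized form: ln z = k·ln x + ln C. From the 4 transformed points,
XᵀX = [[11.1814, 6.3279]; [6.3279, 4]], rhs = [19.6621, 11.6492]ᵀ  (here Σln x = 6.3279, Σ(ln x)² = 11.1814, Σln z = 11.6492, Σln x·ln z = 19.6621).
Δ = 11.1814·4 − (6.3279)² = 4.6828; k = (19.6621·4 − 6.3279·11.6492)/4.6828 = 1.05348, ln C = (11.1814·11.6492 − 6.3279·19.6621)/4.6828 = 1.24570, so C = exp(1.24570) = 3.47537.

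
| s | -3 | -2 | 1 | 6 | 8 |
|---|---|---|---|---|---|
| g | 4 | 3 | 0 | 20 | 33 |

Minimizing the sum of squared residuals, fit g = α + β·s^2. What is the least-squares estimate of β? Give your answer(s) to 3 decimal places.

The normal equations are: 5·α + 114·β = 60;  114·α + 5490·β = 2880.
(Σ1 = 5, Σs^2 = 114, Σs^2·s^2 = 5490, Σg = 60, Σs^2·g = 2880.)
Eliminating β: 5490·(row 1) − 114·(row 2) gives 14454·α = 5490·60 − 114·2880 = 1080, so α = 60/803.
Then β = (2880 − 114·(60/803))/5490 = 420/803.

β = 0.523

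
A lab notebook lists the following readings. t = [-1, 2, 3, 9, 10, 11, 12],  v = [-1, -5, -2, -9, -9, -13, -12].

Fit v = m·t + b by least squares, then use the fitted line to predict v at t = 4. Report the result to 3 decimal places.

XᵀX·[m, b]ᵀ = Xᵀv reads: 460·m + 46·b = -473;  46·m + 7·b = -51.
Eliminating b: 7·(row 1) − 46·(row 2) gives 1104·m = 7·(-473) − 46·(-51) = -965, so m = -965/1104.
Then b = ((-51) − 46·(-965/1104))/7 = -37/24.
At t = 4: v̂ = (-965/1104)·(4) + (-37/24)·(1) = -927/184.

v̂ = -5.038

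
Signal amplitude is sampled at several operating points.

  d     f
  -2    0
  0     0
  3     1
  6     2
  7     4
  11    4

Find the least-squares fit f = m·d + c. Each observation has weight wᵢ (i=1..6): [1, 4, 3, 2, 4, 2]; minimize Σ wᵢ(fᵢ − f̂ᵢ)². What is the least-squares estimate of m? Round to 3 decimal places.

Sums needed: Σwᵢ·d·d = 541, Σwᵢ·d = 69, Σwᵢ·1 = 16.
And Σwᵢ·d·f = 233, Σwᵢ·f = 31.
XᵀWX·[m, c]ᵀ = XᵀWf becomes [[541, 69]; [69, 16]]·[m, c]ᵀ = [233, 31]ᵀ.
Determinant 541·16 − 69² = 3895.
m = (233·16 − 69·31)/3895 = 1589/3895; c = (541·31 − 69·233)/3895 = 694/3895.

m = 0.408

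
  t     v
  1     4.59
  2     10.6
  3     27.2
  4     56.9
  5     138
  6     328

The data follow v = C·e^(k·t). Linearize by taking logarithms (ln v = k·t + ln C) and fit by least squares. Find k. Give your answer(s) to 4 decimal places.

With ln vᵢ as the transformed response and tᵢ as the regressor:
Σt = 21.0000, Σ(t)² = 91.0000, Σln v = 21.9495, Σt·ln v = 91.7148.
Equations: 91.0000·k + 21.0000·ln C = 91.7148;  21.0000·k + 6·ln C = 21.9495.
Solving (det = 105.0000): k = 0.85094, ln C = 0.67996.

k = 0.8509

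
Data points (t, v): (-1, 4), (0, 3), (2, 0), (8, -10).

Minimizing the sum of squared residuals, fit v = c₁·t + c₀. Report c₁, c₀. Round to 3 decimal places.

c₁ = -1.585, c₀ = 2.815

Entries of MᵀM: Σt·t = 69, Σt = 9, Σ1 = 4.
For Mᵀv: Σt·v = -84, Σv = -3.
Determinant 69·4 − 9² = 195.
c₁ = ((-84)·4 − 9·(-3))/195 = -103/65; c₀ = (69·(-3) − 9·(-84))/195 = 183/65.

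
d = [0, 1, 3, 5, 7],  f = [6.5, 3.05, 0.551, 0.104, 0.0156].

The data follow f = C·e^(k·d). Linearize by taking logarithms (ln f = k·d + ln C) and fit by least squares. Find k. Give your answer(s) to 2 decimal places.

With ln fᵢ as the transformed response and dᵢ as the regressor:
Σd = 16.0000, Σ(d)² = 84.0000, Σln f = -4.0329, Σd·ln f = -41.1131.
Equations: 84.0000·k + 16.0000·ln C = -41.1131;  16.0000·k + 5·ln C = -4.0329.
Slope k = (n·Σd·ln f − Σd·Σln f)/(n·Σ(d)² − (Σd)²) = (5·-41.1131 − 16.0000·-4.0329)/164.0000 = -0.85999; ln C = (Σln f − k·Σd)/n = 1.94539.

k = -0.86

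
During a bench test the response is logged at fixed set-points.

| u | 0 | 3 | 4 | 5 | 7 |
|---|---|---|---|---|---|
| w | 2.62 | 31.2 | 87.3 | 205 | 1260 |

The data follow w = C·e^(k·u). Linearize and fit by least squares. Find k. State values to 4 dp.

Linearized form: ln w = k·u + ln C. From the 5 transformed points,
Σu = 19.0000, Σ(u)² = 99.0000, Σln w = 21.3348, Σu·ln w = 104.7858.
Equations: 99.0000·k + 19.0000·ln C = 104.7858;  19.0000·k + 5·ln C = 21.3348.
Solving (det = 134.0000): k = 0.88483, ln C = 0.90461.

k = 0.8848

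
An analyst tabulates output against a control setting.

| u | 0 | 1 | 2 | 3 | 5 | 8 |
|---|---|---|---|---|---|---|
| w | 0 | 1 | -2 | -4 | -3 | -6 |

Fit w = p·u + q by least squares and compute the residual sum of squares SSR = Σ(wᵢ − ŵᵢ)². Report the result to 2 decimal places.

Sums needed: Σu·u = 103, Σu = 19, Σ1 = 6.
Right-hand side: Σu·w = -78, Σw = -14.
Δ = 103·6 − 19² = 257.
p = ((-78)·6 − 19·(-14))/257 = -202/257; q = (103·(-14) − 19·(-78))/257 = 40/257.
Residuals: -40/257, 419/257, -150/257, -462/257, 199/257, 34/257; SSR = 1766/257.

SSR = 6.87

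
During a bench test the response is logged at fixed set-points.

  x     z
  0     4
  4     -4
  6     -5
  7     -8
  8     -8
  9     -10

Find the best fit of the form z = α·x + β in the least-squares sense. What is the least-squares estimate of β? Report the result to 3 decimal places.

β = 3.369

Sums needed: Σx·x = 246, Σx = 34, Σ1 = 6.
For Aᵀz: Σx·z = -256, Σz = -31.
Normal equations: [[246, 34]; [34, 6]]·[α, β]ᵀ = [-256, -31]ᵀ.
Eliminating β: 6·(row 1) − 34·(row 2) gives 320·α = 6·(-256) − 34·(-31) = -482, so α = -241/160.
Then β = ((-31) − 34·(-241/160))/6 = 539/160.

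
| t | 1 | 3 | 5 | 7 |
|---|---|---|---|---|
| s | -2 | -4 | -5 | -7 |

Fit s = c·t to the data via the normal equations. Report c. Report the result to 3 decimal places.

XᵀX·[c]ᵀ = Xᵀs reads: 84·c = -88.
c = (-88)/84 = -1.04762.

c = -1.048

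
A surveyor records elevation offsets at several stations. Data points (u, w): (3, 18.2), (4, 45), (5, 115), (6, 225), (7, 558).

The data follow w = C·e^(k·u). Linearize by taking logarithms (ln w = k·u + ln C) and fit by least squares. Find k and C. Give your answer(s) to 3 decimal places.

Let Y = ln w. Fitting Y = k·u + ln C by least squares:
XᵀX = [[135.0000, 25.0000]; [25.0000, 5]], rhs = [124.4227, 23.1935]ᵀ  (here Σu = 25.0000, Σ(u)² = 135.0000, Σln w = 23.1935, Σu·ln w = 124.4227).
Slope k = (n·Σu·ln w − Σu·Σln w)/(n·Σ(u)² − (Σu)²) = (5·124.4227 − 25.0000·23.1935)/50.0000 = 0.84553; ln C = (Σln w − k·Σu)/n = 0.41104, so C = exp(0.41104) = 1.50838.

k = 0.846, C = 1.508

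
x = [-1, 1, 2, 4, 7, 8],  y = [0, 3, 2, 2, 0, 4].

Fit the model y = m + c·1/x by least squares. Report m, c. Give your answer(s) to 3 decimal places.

m = 1.589, c = 1.440

Entries of MᵀM: Σ1 = 6, Σ1/x = 57/56, Σ1/x·1/x = 7365/3136.
And Σy = 11, Σ1/x·y = 5.
So MᵀM·[m, c]ᵀ = Mᵀy: [[6, 57/56]; [57/56, 7365/3136]]·[m, c]ᵀ = [11, 5]ᵀ.
Δ = 6·(7365/3136) − (57/56)² = 40941/3136.
m = (11·(7365/3136) − (57/56)·5)/(40941/3136) = 21685/13647; c = (6·5 − (57/56)·11)/(40941/3136) = 6552/4549.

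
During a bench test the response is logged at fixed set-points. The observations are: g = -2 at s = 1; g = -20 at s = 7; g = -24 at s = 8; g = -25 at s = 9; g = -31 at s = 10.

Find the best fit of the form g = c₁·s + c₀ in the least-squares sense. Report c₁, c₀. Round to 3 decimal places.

c₁ = -3.100, c₀ = 1.300

Sums needed: Σs·s = 295, Σs = 35, Σ1 = 5.
For Aᵀg: Σs·g = -869, Σg = -102.
Normal equations: [[295, 35]; [35, 5]]·[c₁, c₀]ᵀ = [-869, -102]ᵀ.
Eliminating c₀: 5·(row 1) − 35·(row 2) gives 250·c₁ = 5·(-869) − 35·(-102) = -775, so c₁ = -31/10.
Then c₀ = ((-102) − 35·(-31/10))/5 = 13/10.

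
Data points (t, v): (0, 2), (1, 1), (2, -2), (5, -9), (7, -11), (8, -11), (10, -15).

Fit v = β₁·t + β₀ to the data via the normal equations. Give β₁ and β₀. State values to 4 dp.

Entries of MᵀM: Σt·t = 243, Σt = 33, Σ1 = 7.
Moment sums: Σt·v = -363, Σv = -45.
MᵀM·[β₁, β₀]ᵀ = Mᵀv becomes [[243, 33]; [33, 7]]·[β₁, β₀]ᵀ = [-363, -45]ᵀ.
Eliminating β₀: 7·(row 1) − 33·(row 2) gives 612·β₁ = 7·(-363) − 33·(-45) = -1056, so β₁ = -88/51.
Then β₀ = ((-45) − 33·(-88/51))/7 = 29/17.

β₁ = -1.7255, β₀ = 1.7059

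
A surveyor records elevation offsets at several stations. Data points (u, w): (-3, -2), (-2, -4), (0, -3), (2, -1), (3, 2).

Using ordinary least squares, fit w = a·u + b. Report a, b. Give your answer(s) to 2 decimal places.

The normal system XᵀX·[a, b]ᵀ = Xᵀw is [[26, 0]; [0, 5]]·[a, b]ᵀ = [18, -8]ᵀ.
Determinant 26·5 − 0² = 130.
a = (18·5 − 0·(-8))/130 = 9/13; b = (26·(-8) − 0·18)/130 = -8/5.

a = 0.69, b = -1.60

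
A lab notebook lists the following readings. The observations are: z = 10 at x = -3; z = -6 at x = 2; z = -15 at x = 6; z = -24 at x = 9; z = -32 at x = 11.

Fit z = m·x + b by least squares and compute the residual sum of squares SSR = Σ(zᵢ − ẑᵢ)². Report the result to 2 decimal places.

Sums needed: Σx·x = 251, Σx = 25, Σ1 = 5.
Right-hand side: Σx·z = -700, Σz = -67.
So MᵀM·[m, b]ᵀ = Mᵀz: [[251, 25]; [25, 5]]·[m, b]ᵀ = [-700, -67]ᵀ.
Determinant 251·5 − 25² = 630.
m = ((-700)·5 − 25·(-67))/630 = -365/126; b = (251·(-67) − 25·(-700))/630 = 683/630.
Residuals: 71/315, -271/210, 817/630, 311/315, -128/105; SSR = 3691/630.

SSR = 5.86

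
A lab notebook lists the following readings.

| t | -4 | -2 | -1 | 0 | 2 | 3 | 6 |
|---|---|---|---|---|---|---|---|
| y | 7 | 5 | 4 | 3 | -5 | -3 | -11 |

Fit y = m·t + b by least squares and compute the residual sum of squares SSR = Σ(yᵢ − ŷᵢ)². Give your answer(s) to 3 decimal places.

SSR = 15.808

Sums needed: Σt·t = 70, Σt = 4, Σ1 = 7.
And Σt·y = -127, Σy = 0.
Normal equations: [[70, 4]; [4, 7]]·[m, b]ᵀ = [-127, 0]ᵀ.
Determinant 70·7 − 4² = 474.
m = ((-127)·7 − 4·0)/474 = -889/474; b = (70·0 − 4·(-127))/474 = 254/237.
Residuals: -373/237, 14/79, 499/474, 457/237, -550/237, 737/474, -194/237; SSR = 7493/474.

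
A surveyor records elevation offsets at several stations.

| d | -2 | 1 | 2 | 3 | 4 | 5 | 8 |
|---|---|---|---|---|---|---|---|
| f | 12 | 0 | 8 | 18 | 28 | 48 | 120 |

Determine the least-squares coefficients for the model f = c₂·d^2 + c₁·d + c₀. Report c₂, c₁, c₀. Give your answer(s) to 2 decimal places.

The normal equations are: 5091·c₂ + 729·c₁ + 123·c₀ = 9570;  729·c₂ + 123·c₁ + 21·c₀ = 1358;  123·c₂ + 21·c₁ + 7·c₀ = 234.
(Σd^2·d^2 = 5091, Σd^2·d = 729, Σd^2 = 123, Σd·d = 123, Σd = 21, Σ1 = 7, Σd^2·f = 9570, Σd·f = 1358, Σf = 234.)
Row-reducing yields c₂ = 888/449, c₁ = -6284/6735, c₀ = 3314/2245.

c₂ = 1.98, c₁ = -0.93, c₀ = 1.48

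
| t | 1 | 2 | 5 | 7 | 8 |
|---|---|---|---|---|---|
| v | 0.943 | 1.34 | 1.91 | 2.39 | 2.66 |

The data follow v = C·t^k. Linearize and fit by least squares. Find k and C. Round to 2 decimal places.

Linearized form: ln v = k·ln t + ln C. From the 5 transformed points,
AᵀA = [[11.1814, 6.3279]; [6.3279, 5]], rhs = [4.9742, 2.7307]ᵀ  (here Σln t = 6.3279, Σ(ln t)² = 11.1814, Σln v = 2.7307, Σln t·ln v = 4.9742).
Slope k = (n·Σln t·ln v − Σln t·Σln v)/(n·Σ(ln t)² − (Σln t)²) = (5·4.9742 − 6.3279·2.7307)/15.8642 = 0.47851; ln C = (Σln v − k·Σln t)/n = -0.05945, so C = exp(-0.05945) = 0.94228.

k = 0.48, C = 0.94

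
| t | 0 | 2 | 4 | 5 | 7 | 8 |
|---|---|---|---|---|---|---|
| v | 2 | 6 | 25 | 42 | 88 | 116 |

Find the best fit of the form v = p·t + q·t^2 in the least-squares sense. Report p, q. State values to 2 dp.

Forming AᵀA = [[158, 1052]; [1052, 7394]] and Aᵀv = [1866, 13210]ᵀ gives AᵀA·[p, q]ᵀ = Aᵀv.
det = 158·7394 − 1052² = 61548.
p = (1866·7394 − 1052·13210)/61548 = -24929/15387; q = (158·13210 − 1052·1866)/61548 = 31037/15387.

p = -1.62, q = 2.02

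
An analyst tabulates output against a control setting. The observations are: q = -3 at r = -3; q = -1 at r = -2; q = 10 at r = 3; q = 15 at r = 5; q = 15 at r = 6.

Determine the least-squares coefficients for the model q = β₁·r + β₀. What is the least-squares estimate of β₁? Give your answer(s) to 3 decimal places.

β₁ = 2.114

Normal-equation sums: Σr·r = 83, Σr = 9, Σ1 = 5.
Right-hand side: Σr·q = 206, Σq = 36.
Determinant 83·5 − 9² = 334.
β₁ = (206·5 − 9·36)/334 = 353/167; β₀ = (83·36 − 9·206)/334 = 567/167.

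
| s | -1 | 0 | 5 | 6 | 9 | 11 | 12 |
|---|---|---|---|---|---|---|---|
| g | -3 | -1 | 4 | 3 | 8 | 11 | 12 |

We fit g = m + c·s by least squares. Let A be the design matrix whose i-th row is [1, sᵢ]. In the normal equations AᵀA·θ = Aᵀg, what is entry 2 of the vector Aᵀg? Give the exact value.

Entry 2 ↔ basis s, so (Aᵀg)_{2} = Σᵢ (s)·gᵢ = (-1)·(-3) + (0)·(-1) + (5)·(4) + (6)·(3) + (9)·(8) + (11)·(11) + (12)·(12) = 378.

378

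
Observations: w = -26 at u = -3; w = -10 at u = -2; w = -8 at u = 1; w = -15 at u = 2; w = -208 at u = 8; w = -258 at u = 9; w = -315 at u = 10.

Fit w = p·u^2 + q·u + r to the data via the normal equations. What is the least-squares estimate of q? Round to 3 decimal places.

q = -1.455

Entries of AᵀA: Σu^2·u^2 = 20771, Σu^2·u = 2215, Σu^2 = 263, Σu·u = 263, Σu = 25, Σ1 = 7.
Right-hand side: Σu^2·w = -66052, Σu·w = -7076, Σw = -840.
Row-reducing yields p = -24314/8113, q = -11806/8113, r = -17884/8113.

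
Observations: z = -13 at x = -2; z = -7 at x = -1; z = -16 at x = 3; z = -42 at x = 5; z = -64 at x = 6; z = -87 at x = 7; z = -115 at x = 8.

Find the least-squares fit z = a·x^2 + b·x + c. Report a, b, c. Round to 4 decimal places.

a = -1.9512, b = 1.5967, c = -2.6694

Forming AᵀA = [[8516, 1214, 188]; [1214, 188, 26]; [188, 26, 7]] and Aᵀz = [-15180, -2138, -344]ᵀ gives AᵀA·[a, b, c]ᵀ = Aᵀz.
Inverting the 3×3 Gram matrix, [a, b, c]ᵀ = [-34835/17853, 142528/89265, -79428/29755]ᵀ.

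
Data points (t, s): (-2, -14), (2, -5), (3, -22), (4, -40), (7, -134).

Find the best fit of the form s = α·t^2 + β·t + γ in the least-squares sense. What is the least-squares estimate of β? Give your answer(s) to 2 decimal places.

Entries of XᵀX: Σt^2·t^2 = 2770, Σt^2·t = 434, Σt^2 = 82, Σt·t = 82, Σt = 14, Σ1 = 5.
And Σt^2·s = -7480, Σt·s = -1146, Σs = -215.
Solving the 3×3 system (Gaussian elimination) gives α = -72547/24024, β = 5873/3432, γ = 3469/2002.

β = 1.71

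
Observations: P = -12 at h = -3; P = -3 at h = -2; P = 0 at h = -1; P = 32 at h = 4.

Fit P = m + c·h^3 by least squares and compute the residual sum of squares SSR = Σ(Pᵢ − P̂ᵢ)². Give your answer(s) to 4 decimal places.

SSR = 0.2061

Normal-equation sums: Σ1 = 4, Σh^3 = 28, Σh^3·h^3 = 4890.
And ΣP = 17, Σh^3·P = 2396.
Normal equations: [[4, 28]; [28, 4890]]·[m, c]ᵀ = [17, 2396]ᵀ.
Eliminating c: 4890·(row 1) − 28·(row 2) gives 18776·m = 4890·17 − 28·2396 = 16042, so m = 8021/9388.
Then c = (2396 − 28·(8021/9388))/4890 = 2277/4694.
Residuals: 2281/9388, 247/9388, -3467/9388, 939/9388; SSR = 1935/9388.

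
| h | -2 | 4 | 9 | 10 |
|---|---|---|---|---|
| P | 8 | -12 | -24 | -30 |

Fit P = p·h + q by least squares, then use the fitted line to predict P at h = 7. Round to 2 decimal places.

The normal system XᵀX·[p, q]ᵀ = XᵀP is [[201, 21]; [21, 4]]·[p, q]ᵀ = [-580, -58]ᵀ.
Δ = 201·4 − 21² = 363.
p = ((-580)·4 − 21·(-58))/363 = -1102/363; q = (201·(-58) − 21·(-580))/363 = 174/121.
At h = 7: P̂ = (-1102/363)·(7) + (174/121)·(1) = -7192/363.

P̂ = -19.81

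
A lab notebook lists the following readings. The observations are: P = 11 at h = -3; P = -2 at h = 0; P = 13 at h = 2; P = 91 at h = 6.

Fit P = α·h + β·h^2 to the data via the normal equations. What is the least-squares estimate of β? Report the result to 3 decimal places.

β = 2.097

Entries of XᵀX: Σh·h = 49, Σh·h^2 = 197, Σh^2·h^2 = 1393.
Moment sums: Σh·P = 539, Σh^2·P = 3427.
Determinant 49·1393 − 197² = 29448.
α = (539·1393 − 197·3427)/29448 = 2103/818; β = (49·3427 − 197·539)/29448 = 1715/818.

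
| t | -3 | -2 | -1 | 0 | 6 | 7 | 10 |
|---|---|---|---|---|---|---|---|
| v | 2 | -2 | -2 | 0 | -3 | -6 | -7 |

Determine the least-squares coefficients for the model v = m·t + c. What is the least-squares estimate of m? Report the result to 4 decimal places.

m = -0.5471

Normal-equation sums: Σt·t = 199, Σt = 17, Σ1 = 7.
Right-hand side: Σt·v = -130, Σv = -18.
So XᵀX·[m, c]ᵀ = Xᵀv: [[199, 17]; [17, 7]]·[m, c]ᵀ = [-130, -18]ᵀ.
Eliminating c: 7·(row 1) − 17·(row 2) gives 1104·m = 7·(-130) − 17·(-18) = -604, so m = -151/276.
Then c = ((-18) − 17·(-151/276))/7 = -343/276.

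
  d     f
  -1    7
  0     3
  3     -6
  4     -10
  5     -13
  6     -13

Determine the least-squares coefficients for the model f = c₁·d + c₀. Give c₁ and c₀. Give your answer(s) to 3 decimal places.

c₁ = -3.021, c₀ = 3.227

Forming MᵀM = [[87, 17]; [17, 6]] and Mᵀf = [-208, -32]ᵀ gives MᵀM·[c₁, c₀]ᵀ = Mᵀf.
Δ = 87·6 − 17² = 233.
c₁ = ((-208)·6 − 17·(-32))/233 = -704/233; c₀ = (87·(-32) − 17·(-208))/233 = 752/233.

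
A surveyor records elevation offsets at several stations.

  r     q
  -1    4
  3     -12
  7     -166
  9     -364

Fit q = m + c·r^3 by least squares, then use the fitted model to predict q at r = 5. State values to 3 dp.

q̂ = -59.436

Forming XᵀX = [[4, 1098]; [1098, 649820]] and Xᵀq = [-538, -322622]ᵀ gives XᵀX·[m, c]ᵀ = Xᵀq.
Eliminating c: 649820·(row 1) − 1098·(row 2) gives 1393676·m = 649820·(-538) − 1098·(-322622) = 4635796, so m = 1158949/348419.
Then c = ((-322622) − 1098·(1158949/348419))/649820 = -174941/348419.
At r = 5: q̂ = (1158949/348419)·(1) + (-174941/348419)·(125) = -20708676/348419.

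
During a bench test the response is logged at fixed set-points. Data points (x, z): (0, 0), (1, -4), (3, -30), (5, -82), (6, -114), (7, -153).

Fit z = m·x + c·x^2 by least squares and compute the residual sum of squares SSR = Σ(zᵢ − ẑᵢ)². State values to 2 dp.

SSR = 3.35

Forming AᵀA = [[120, 712]; [712, 4404]] and Aᵀz = [-2259, -13925]ᵀ gives AᵀA·[m, c]ᵀ = Aᵀz.
Eliminating c: 4404·(row 1) − 712·(row 2) gives 21536·m = 4404·(-2259) − 712·(-13925) = -34036, so m = -8509/5384.
Then c = ((-13925) − 712·(-8509/5384))/4404 = -1956/673.
Residuals: 0, 2621/5384, 4839/5384, -7743/5384, 303/2692, 2563/5384; SSR = 18049/5384.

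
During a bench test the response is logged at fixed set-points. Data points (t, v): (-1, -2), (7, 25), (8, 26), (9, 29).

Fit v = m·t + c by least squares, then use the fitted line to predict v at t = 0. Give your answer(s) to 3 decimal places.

v̂ = 1.402

Normal-equation sums: Σt·t = 195, Σt = 23, Σ1 = 4.
And Σt·v = 646, Σv = 78.
Determinant 195·4 − 23² = 251.
m = (646·4 − 23·78)/251 = 790/251; c = (195·78 − 23·646)/251 = 352/251.
At t = 0: v̂ = (790/251)·(0) + (352/251)·(1) = 352/251.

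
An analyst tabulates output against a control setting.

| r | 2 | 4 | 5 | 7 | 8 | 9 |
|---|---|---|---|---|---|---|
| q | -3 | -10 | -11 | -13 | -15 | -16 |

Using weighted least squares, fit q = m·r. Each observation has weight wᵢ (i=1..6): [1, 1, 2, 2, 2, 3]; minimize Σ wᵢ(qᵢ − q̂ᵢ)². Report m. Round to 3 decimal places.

m = -1.874

AᵀWA·[m]ᵀ = AᵀWq reads: 539·m = -1010.
(Σwᵢ·r·r = 539, Σwᵢ·r·q = -1010.)
Hence m = -1010 / 539 ≈ -1.87384.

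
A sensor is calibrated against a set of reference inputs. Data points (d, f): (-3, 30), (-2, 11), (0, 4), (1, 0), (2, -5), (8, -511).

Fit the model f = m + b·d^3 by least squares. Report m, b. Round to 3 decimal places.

m = 2.784, b = -1.004

The normal equations are: 6·m + 486·b = -471;  486·m + 263002·b = -262570.
det = 6·263002 − 486² = 1341816.
m = ((-471)·263002 − 486·(-262570))/1341816 = 622513/223636; b = (6·(-262570) − 486·(-471))/1341816 = -224419/223636.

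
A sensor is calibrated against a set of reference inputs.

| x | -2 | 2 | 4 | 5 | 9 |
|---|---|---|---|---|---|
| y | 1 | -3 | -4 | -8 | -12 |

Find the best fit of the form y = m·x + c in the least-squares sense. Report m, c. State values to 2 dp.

m = -1.20, c = -0.87

Compute the Gram sums: Σx·x = 130, Σx = 18, Σ1 = 5.
Moment sums: Σx·y = -172, Σy = -26.
So MᵀM·[m, c]ᵀ = Mᵀy: [[130, 18]; [18, 5]]·[m, c]ᵀ = [-172, -26]ᵀ.
Eliminating c: 5·(row 1) − 18·(row 2) gives 326·m = 5·(-172) − 18·(-26) = -392, so m = -196/163.
Then c = ((-26) − 18·(-196/163))/5 = -142/163.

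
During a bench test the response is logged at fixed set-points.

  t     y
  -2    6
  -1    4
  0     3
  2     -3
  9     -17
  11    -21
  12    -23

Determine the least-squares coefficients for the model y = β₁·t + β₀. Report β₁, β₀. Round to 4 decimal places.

β₁ = -2.0951, β₀ = 1.9928

Entries of XᵀX: Σt·t = 355, Σt = 31, Σ1 = 7.
For Xᵀy: Σt·y = -682, Σy = -51.
XᵀX·[β₁, β₀]ᵀ = Xᵀy becomes [[355, 31]; [31, 7]]·[β₁, β₀]ᵀ = [-682, -51]ᵀ.
det = 355·7 − 31² = 1524.
β₁ = ((-682)·7 − 31·(-51))/1524 = -3193/1524; β₀ = (355·(-51) − 31·(-682))/1524 = 3037/1524.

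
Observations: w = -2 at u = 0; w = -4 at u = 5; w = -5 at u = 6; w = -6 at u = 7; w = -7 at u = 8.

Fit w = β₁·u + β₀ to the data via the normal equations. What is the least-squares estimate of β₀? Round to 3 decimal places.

β₀ = -1.691

Normal-equation sums: Σu·u = 174, Σu = 26, Σ1 = 5.
Moment sums: Σu·w = -148, Σw = -24.
Δ = 174·5 − 26² = 194.
β₁ = ((-148)·5 − 26·(-24))/194 = -58/97; β₀ = (174·(-24) − 26·(-148))/194 = -164/97.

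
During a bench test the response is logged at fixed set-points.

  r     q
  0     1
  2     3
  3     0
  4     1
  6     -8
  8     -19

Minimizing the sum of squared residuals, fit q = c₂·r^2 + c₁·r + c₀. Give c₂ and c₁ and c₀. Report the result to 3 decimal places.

c₂ = -0.540, c₁ = 1.810, c₀ = 1.007

With design matrix A, AᵀA = [[5745, 827, 129]; [827, 129, 23]; [129, 23, 6]] and Aᵀq = [-1476, -190, -22]ᵀ.
Solving the 3×3 system (Gaussian elimination) gives c₂ = -499/924, c₁ = 2787/1540, c₀ = 1163/1155.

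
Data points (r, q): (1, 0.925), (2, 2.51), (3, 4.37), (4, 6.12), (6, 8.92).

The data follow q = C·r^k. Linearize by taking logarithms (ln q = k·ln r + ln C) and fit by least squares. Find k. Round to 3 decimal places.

With ln qᵢ as the transformed response and ln rᵢ as the regressor:
AᵀA = [[6.8196, 4.9698]; [4.9698, 5]], rhs = [8.6903, 6.3169]ᵀ  (here Σln r = 4.9698, Σ(ln r)² = 6.8196, Σln q = 6.3169, Σln r·ln q = 8.6903).
Δ = 6.8196·5 − (4.9698)² = 9.3990; k = (8.6903·5 − 4.9698·6.3169)/9.3990 = 1.28286, ln C = (6.8196·6.3169 − 4.9698·8.6903)/9.3990 = -0.01173.

k = 1.283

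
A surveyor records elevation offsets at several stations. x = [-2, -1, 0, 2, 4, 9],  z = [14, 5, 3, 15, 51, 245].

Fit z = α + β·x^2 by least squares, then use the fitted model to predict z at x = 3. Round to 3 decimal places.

ẑ = 29.557

Normal-equation sums: Σ1 = 6, Σx^2 = 106, Σx^2·x^2 = 6850.
For Aᵀz: Σz = 333, Σx^2·z = 20782.
So AᵀA·[α, β]ᵀ = Aᵀz: [[6, 106]; [106, 6850]]·[α, β]ᵀ = [333, 20782]ᵀ.
det = 6·6850 − 106² = 29864.
α = (333·6850 − 106·20782)/29864 = 39079/14932; β = (6·20782 − 106·333)/29864 = 44697/14932.
At x = 3: ẑ = (39079/14932)·(1) + (44697/14932)·(9) = 110338/3733.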